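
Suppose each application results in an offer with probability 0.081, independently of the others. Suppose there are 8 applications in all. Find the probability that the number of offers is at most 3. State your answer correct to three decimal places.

X ~ Binomial(8, 0.081); P(X ≤ 3) = Σ C(8,k) p^k (1−p)^(8−k) over k:
  k=0: C(8,0)·0.081^0·0.919^8 = 0.50877
  k=1: C(8,1)·0.081^1·0.919^7 = 0.35874
  k=2: C(8,2)·0.081^2·0.919^6 = 0.11067
  k=3: C(8,3)·0.081^3·0.919^5 = 0.01951
Total = 0.99769

0.998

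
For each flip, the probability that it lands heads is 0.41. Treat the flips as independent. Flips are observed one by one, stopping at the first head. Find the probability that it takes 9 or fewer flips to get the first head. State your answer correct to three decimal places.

Y = number of flips to the first success; geometric, p = 0.41.
P(Y ≤ 9) = 1 − (1−p)^9 = 1 − 0.00866 = 0.99134

0.991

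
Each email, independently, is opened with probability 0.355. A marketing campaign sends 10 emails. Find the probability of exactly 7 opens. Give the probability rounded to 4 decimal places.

X ~ Binomial(n=10, p=0.355).
P(X=7) = C(10,7) · p^7 · (1−p)^3
= 120 · 0.00071056 · 0.26834 = 0.022880

0.0229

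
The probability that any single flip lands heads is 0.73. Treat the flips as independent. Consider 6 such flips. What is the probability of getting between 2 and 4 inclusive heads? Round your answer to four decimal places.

0.5062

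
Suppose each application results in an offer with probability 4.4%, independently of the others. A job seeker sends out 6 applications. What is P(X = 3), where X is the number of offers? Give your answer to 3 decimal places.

X ~ Binomial(n=6, p=0.044).
P(X=3) = C(6,3) · p^3 · (1−p)^3
= 20 · 8.5184e-05 · 0.87372 = 0.00149

0.001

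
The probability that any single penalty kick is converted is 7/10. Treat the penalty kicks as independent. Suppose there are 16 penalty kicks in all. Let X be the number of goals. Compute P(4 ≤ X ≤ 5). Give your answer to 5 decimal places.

0.00153

X ~ Binomial(16, 0.70); P(4 ≤ X ≤ 5) = Σ C(16,k) p^k (1−p)^(16−k) over k:
  k=4: C(16,4)·0.70^4·0.30^12 = 0.0002322
  k=5: C(16,5)·0.70^5·0.30^11 = 0.0013005
Total = 0.0015327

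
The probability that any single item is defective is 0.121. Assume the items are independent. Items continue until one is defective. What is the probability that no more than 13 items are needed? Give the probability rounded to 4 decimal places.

Y = number of items to the first success; geometric, p = 0.121.
P(Y ≤ 13) = 1 − (1−p)^13 = 1 − 0.187006 = 0.812994

0.8130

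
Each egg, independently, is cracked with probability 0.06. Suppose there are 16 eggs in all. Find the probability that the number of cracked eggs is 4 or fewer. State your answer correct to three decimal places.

0.998

X ~ Binomial(16, 0.06); P(X ≤ 4) = Σ C(16,k) p^k (1−p)^(16−k) over k:
  k=0: C(16,0)·0.06^0·0.94^16 = 0.37157
  k=1: C(16,1)·0.06^1·0.94^15 = 0.37948
  k=2: C(16,2)·0.06^2·0.94^14 = 0.18167
  k=3: C(16,3)·0.06^3·0.94^13 = 0.05411
  k=4: C(16,4)·0.06^4·0.94^12 = 0.01123
Total = 0.99806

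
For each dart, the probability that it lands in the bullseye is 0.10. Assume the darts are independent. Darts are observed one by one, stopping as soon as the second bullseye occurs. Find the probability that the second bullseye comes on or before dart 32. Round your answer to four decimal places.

0.8436

Finishing within 32 darts ⇔ at least 2 successes in the first 32. With X ~ Binomial(32, 0.10), P(Y ≤ 32) = 1 − P(X ≤ 1).
  k=0: C(32,0)·0.10^0·0.90^32 = 0.034337
  k=1: C(32,1)·0.10^1·0.90^31 = 0.122087
1 − 0.156423 = 0.843577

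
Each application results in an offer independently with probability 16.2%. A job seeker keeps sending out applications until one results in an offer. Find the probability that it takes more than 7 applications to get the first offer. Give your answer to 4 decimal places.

Y = number of applications to the first success; geometric, p = 0.162.
P(Y > 7) = P(first 7 all fail) = (1−p)^7 = 0.290207

0.2902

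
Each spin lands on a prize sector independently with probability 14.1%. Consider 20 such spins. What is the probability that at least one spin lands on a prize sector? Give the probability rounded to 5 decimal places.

P(at least one) = 1 − P(none) = 1 − (1 − 0.141)^20
= 1 − 0.0478479 = 0.9521521

0.95215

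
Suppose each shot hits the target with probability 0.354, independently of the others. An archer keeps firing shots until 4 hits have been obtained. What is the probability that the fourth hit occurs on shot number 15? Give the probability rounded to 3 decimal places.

0.047

Y = trial on which the fourth success occurs; negative binomial, r=4, p=0.354.
P(Y=15) = C(14,3) · p^4 · (1−p)^11
= 364 · 0.015704 · 0.0081763 = 0.04674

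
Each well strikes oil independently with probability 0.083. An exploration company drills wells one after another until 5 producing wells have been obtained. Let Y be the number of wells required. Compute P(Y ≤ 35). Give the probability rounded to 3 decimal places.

0.161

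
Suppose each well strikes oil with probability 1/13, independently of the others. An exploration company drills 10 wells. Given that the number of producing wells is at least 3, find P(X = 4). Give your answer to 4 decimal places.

X ~ Binomial(10, 0.076923). Want P(X=4 | X≥3) = P(X=4) / P(X≥3).
P(X=4) = C(10,4)·0.076923^4·0.923077^6 = 0.004549
P(X≥3) = 1 − 0.449137 − 0.374281 − 0.140355 = 0.036227
Ratio = 0.004549 / 0.036227 = 0.125558

0.1256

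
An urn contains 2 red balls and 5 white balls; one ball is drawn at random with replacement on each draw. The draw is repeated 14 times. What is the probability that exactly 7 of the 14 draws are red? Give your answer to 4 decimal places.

0.0506

X ~ Binomial(n=14, p=0.285714).
P(X=7) = C(14,7) · p^7 · (1−p)^7
= 3432 · 0.00015543 · 0.094865 = 0.050603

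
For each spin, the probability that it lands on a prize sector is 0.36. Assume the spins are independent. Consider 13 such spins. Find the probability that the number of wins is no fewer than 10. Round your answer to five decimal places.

0.00320

X ~ Binomial(13, 0.36); P(X ≥ 10) = Σ C(13,k) p^k (1−p)^(13−k) over k:
  k=10: C(13,10)·0.36^10·0.64^3 = 0.0027411
  k=11: C(13,11)·0.36^11·0.64^2 = 0.0004205
  k=12: C(13,12)·0.36^12·0.64^1 = 0.0000394
  k=13: C(13,13)·0.36^13·0.64^0 = 0.0000017
Total = 0.0032028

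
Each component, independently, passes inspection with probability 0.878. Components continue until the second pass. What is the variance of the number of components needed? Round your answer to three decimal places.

0.317

Y = total components until the second success; negative binomial with r=2, p=0.878.
Var(Y) = r(1−p)/p² = 2·0.122 / 0.878² = 0.31652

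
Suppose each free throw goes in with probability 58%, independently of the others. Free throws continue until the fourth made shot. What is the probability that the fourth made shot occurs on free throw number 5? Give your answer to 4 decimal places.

Y = trial on which the fourth success occurs; negative binomial, r=4, p=0.58.
P(Y=5) = C(4,3) · p^4 · (1−p)^1
= 4 · 0.11316 · 0.42 = 0.190117

0.1901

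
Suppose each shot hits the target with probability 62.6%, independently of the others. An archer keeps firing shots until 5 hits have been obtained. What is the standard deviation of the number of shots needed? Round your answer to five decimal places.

Y = total shots until the fifth success; negative binomial with r=5, p=0.626.
SD(Y) = √[r(1−p)/p²] = √(4.7719176) = 2.1844719

2.18447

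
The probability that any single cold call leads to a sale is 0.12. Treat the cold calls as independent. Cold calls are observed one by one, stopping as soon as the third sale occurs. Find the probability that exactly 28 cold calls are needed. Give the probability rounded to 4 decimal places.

0.0248

Y = trial on which the third success occurs; negative binomial, r=3, p=0.12.
P(Y=28) = C(27,2) · p^3 · (1−p)^25
= 351 · 0.001728 · 0.040932 = 0.024827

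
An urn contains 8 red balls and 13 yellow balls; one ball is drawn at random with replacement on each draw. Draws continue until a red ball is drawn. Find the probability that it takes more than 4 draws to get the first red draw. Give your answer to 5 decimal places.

0.14686

Y = number of draws to the first success; geometric, p = 0.380952.
P(Y > 4) = P(first 4 all fail) = (1−p)^4 = 0.1468575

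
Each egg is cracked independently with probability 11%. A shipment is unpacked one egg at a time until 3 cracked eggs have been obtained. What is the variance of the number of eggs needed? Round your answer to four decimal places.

Y = total eggs until the third success; negative binomial with r=3, p=0.11.
Var(Y) = r(1−p)/p² = 3·0.89 / 0.11² = 220.661157

220.6612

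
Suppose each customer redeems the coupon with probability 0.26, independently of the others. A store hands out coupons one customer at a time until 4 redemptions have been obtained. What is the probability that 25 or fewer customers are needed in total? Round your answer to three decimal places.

0.921

Finishing within 25 customers ⇔ at least 4 successes in the first 25. With X ~ Binomial(25, 0.26), P(Y ≤ 25) = 1 − P(X ≤ 3).
  k=0: C(25,0)·0.26^0·0.74^25 = 0.00054
  k=1: C(25,1)·0.26^1·0.74^24 = 0.00473
  k=2: C(25,2)·0.26^2·0.74^23 = 0.01992
  k=3: C(25,3)·0.26^3·0.74^22 = 0.05367
1 − 0.07886 = 0.92114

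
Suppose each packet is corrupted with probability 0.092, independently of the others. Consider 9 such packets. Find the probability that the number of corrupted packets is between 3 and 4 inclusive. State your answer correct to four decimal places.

0.0422

X ~ Binomial(9, 0.092); P(3 ≤ X ≤ 4) = Σ C(9,k) p^k (1−p)^(9−k) over k:
  k=3: C(9,3)·0.092^3·0.908^6 = 0.036657
  k=4: C(9,4)·0.092^4·0.908^5 = 0.005571
Total = 0.042228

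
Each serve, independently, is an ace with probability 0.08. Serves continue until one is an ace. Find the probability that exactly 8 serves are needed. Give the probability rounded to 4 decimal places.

0.0446

Geometric (trials to first success), p = 0.08.
P(Y = 8) = (1−p)^7 · p = 0.55785 · 0.08 = 0.044628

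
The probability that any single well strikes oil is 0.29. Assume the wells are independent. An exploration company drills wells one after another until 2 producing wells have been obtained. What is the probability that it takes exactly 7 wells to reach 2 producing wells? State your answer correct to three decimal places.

Y = trial on which the second success occurs; negative binomial, r=2, p=0.29.
P(Y=7) = C(6,1) · p^2 · (1−p)^5
= 6 · 0.0841 · 0.18042 = 0.09104

0.091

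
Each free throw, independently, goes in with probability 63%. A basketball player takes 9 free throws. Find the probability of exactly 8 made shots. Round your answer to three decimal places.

X ~ Binomial(n=9, p=0.63).
P(X=8) = C(9,8) · p^8 · (1−p)^1
= 9 · 0.024816 · 0.37 = 0.08264

0.083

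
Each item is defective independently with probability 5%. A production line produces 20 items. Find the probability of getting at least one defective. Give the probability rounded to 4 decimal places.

P(at least one) = 1 − P(none) = 1 − (1 − 0.05)^20
= 1 − 0.358486 = 0.641514

0.6415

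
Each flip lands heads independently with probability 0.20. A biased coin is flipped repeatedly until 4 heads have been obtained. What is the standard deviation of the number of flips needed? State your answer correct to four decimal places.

8.9443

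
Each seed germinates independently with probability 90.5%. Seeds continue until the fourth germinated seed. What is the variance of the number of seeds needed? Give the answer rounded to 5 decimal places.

Y = total seeds until the fourth success; negative binomial with r=4, p=0.905.
Var(Y) = r(1−p)/p² = 4·0.095 / 0.905² = 0.4639663

0.46397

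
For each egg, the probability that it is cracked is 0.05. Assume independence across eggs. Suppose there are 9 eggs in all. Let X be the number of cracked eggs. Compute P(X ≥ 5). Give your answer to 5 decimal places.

0.00003

X ~ Binomial(9, 0.05); P(X ≥ 5) = Σ C(9,k) p^k (1−p)^(9−k) over k:
  k=5: C(9,5)·0.05^5·0.95^4 = 0.0000321
  k=6: C(9,6)·0.05^6·0.95^3 = 0.0000011
  k=7: C(9,7)·0.05^7·0.95^2 = 0.0000000
  k=8: C(9,8)·0.05^8·0.95^1 = 0.0000000
  k=9: C(9,9)·0.05^9·0.95^0 = 0.0000000
Total = 0.0000332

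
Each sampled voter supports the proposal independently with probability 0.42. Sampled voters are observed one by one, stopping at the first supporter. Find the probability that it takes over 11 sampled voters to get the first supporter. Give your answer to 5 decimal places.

Y = number of sampled voters to the first success; geometric, p = 0.42.
P(Y > 11) = P(first 11 all fail) = (1−p)^11 = 0.0024987

0.00250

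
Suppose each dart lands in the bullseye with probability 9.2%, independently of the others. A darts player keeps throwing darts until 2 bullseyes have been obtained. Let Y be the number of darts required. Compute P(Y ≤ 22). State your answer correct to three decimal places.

0.614

Finishing within 22 darts ⇔ at least 2 successes in the first 22. With X ~ Binomial(22, 0.092), P(Y ≤ 22) = 1 − P(X ≤ 1).
  k=0: C(22,0)·0.092^0·0.908^22 = 0.11964
  k=1: C(22,1)·0.092^1·0.908^21 = 0.26669
1 − 0.38634 = 0.61366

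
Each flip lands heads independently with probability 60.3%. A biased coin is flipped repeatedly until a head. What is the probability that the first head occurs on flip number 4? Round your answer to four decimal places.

Geometric (trials to first success), p = 0.603.
P(Y = 4) = (1−p)^3 · p = 0.062571 · 0.603 = 0.037730

0.0377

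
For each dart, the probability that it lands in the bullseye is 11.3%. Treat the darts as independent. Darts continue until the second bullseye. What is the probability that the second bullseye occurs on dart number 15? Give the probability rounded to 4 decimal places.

0.0376

Y = trial on which the second success occurs; negative binomial, r=2, p=0.113.
P(Y=15) = C(14,1) · p^2 · (1−p)^13
= 14 · 0.012769 · 0.21038 = 0.037609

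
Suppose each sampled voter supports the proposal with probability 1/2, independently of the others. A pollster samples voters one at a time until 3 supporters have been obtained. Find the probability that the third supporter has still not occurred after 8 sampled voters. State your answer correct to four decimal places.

Needing more than 8 sampled voters ⇔ fewer than 3 successes in the first 8. With X ~ Binomial(8, 0.50), P(Y > 8) = P(X ≤ 2).
  k=0: C(8,0)·0.50^0·0.50^8 = 0.003906
  k=1: C(8,1)·0.50^1·0.50^7 = 0.031250
  k=2: C(8,2)·0.50^2·0.50^6 = 0.109375
P(X ≤ 2) = 0.144531

0.1445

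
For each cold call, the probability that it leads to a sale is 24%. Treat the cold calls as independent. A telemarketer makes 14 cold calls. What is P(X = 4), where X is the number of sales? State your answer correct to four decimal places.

X ~ Binomial(n=14, p=0.24).
P(X=4) = C(14,4) · p^4 · (1−p)^10
= 1001 · 0.0033178 · 0.064289 = 0.213508

0.2135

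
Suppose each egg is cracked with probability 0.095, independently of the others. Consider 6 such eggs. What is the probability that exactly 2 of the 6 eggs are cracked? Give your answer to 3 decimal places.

X ~ Binomial(n=6, p=0.095).
P(X=2) = C(6,2) · p^2 · (1−p)^4
= 15 · 0.009025 · 0.6708 = 0.09081

0.091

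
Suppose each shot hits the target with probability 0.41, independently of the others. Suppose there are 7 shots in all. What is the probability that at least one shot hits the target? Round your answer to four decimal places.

P(at least one) = 1 − P(none) = 1 − (1 − 0.41)^7
= 1 − 0.024887 = 0.975113

0.9751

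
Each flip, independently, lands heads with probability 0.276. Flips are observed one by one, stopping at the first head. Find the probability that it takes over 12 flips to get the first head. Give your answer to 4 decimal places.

Y = number of flips to the first success; geometric, p = 0.276.
P(Y > 12) = P(first 12 all fail) = (1−p)^12 = 0.020743

0.0207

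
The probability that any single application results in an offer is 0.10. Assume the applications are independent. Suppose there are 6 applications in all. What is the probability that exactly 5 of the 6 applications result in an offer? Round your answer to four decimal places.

X ~ Binomial(n=6, p=0.10).
P(X=5) = C(6,5) · p^5 · (1−p)^1
= 6 · 1e-05 · 0.9 = 0.000054

0.0001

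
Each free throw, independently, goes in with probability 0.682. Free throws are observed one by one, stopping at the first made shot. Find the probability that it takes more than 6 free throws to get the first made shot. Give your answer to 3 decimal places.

Y = number of free throws to the first success; geometric, p = 0.682.
P(Y > 6) = P(first 6 all fail) = (1−p)^6 = 0.00103

0.001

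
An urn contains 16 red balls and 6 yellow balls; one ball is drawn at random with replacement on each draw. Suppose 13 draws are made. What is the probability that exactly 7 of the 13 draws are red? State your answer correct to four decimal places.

0.0760

X ~ Binomial(n=13, p=0.727273).
P(X=7) = C(13,7) · p^7 · (1−p)^6
= 1716 · 0.10762 · 0.0004115 = 0.075992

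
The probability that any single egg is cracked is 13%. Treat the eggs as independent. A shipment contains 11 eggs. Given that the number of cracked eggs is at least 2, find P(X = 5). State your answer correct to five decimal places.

X ~ Binomial(11, 0.13). Want P(X=5 | X≥2) = P(X=5) / P(X≥2).
P(X=5) = C(11,5)·0.13^5·0.87^6 = 0.0074383
P(X≥2) = 1 − 0.2161284 − 0.3552455 = 0.4286261
Ratio = 0.0074383 / 0.4286261 = 0.0173538

0.01735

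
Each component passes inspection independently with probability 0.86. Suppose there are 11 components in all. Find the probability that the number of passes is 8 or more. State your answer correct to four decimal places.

X ~ Binomial(11, 0.86); P(X ≥ 8) = Σ C(11,k) p^k (1−p)^(11−k) over k:
  k=8: C(11,8)·0.86^8·0.14^3 = 0.135474
  k=9: C(11,9)·0.86^9·0.14^2 = 0.277399
  k=10: C(11,10)·0.86^10·0.14^1 = 0.340804
  k=11: C(11,11)·0.86^11·0.14^0 = 0.190319
Total = 0.943997

0.9440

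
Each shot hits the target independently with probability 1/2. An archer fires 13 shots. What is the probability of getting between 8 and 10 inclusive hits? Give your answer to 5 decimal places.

X ~ Binomial(13, 0.50); P(8 ≤ X ≤ 10) = Σ C(13,k) p^k (1−p)^(13−k) over k:
  k=8: C(13,8)·0.50^8·0.50^5 = 0.1571045
  k=9: C(13,9)·0.50^9·0.50^4 = 0.0872803
  k=10: C(13,10)·0.50^10·0.50^3 = 0.0349121
Total = 0.2792969

0.27930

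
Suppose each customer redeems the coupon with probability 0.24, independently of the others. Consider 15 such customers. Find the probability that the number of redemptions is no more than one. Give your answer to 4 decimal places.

0.0935

X ~ Binomial(15, 0.24); P(X ≤ 1) = Σ C(15,k) p^k (1−p)^(15−k) over k:
  k=0: C(15,0)·0.24^0·0.76^15 = 0.016301
  k=1: C(15,1)·0.24^1·0.76^14 = 0.077213
Total = 0.093514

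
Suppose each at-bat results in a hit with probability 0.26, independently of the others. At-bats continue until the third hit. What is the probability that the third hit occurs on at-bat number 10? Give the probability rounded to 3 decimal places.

Y = trial on which the third success occurs; negative binomial, r=3, p=0.26.
P(Y=10) = C(9,2) · p^3 · (1−p)^7
= 36 · 0.017576 · 0.12151 = 0.07689

0.077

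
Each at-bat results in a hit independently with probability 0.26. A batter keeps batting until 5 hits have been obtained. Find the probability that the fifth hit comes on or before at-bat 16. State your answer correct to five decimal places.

0.40604

Finishing within 16 at-bats ⇔ at least 5 successes in the first 16. With X ~ Binomial(16, 0.26), P(Y ≤ 16) = 1 − P(X ≤ 4).
  k=0: C(16,0)·0.26^0·0.74^16 = 0.0080855
  k=1: C(16,1)·0.26^1·0.74^15 = 0.0454537
  k=2: C(16,2)·0.26^2·0.74^14 = 0.1197766
  k=3: C(16,3)·0.26^3·0.74^13 = 0.1963905
  k=4: C(16,4)·0.26^4·0.74^12 = 0.2242567
1 − 0.5939630 = 0.4060370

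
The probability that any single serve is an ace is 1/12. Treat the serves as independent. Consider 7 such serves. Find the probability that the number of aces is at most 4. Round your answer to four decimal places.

X ~ Binomial(7, 0.083333); P(X ≤ 4) = Σ C(7,k) p^k (1−p)^(7−k) over k:
  k=0: C(7,0)·0.083333^0·0.916667^7 = 0.543851
  k=1: C(7,1)·0.083333^1·0.916667^6 = 0.346087
  k=2: C(7,2)·0.083333^2·0.916667^5 = 0.094387
  k=3: C(7,3)·0.083333^3·0.916667^4 = 0.014301
  k=4: C(7,4)·0.083333^4·0.916667^3 = 0.001300
Total = 0.999927

0.9999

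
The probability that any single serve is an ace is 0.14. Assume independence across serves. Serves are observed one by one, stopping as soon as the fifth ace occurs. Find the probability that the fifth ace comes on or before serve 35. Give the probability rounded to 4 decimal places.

0.5540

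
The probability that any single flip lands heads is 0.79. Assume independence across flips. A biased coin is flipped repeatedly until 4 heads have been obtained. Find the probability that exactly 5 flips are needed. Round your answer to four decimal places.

0.3272

Y = trial on which the fourth success occurs; negative binomial, r=4, p=0.79.
P(Y=5) = C(4,3) · p^4 · (1−p)^1
= 4 · 0.3895 · 0.21 = 0.327181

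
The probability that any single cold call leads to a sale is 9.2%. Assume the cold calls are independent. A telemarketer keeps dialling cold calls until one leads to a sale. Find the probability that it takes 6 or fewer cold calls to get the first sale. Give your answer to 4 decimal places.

0.4396

Y = number of cold calls to the first success; geometric, p = 0.092.
P(Y ≤ 6) = 1 − (1−p)^6 = 1 − 0.560422 = 0.439578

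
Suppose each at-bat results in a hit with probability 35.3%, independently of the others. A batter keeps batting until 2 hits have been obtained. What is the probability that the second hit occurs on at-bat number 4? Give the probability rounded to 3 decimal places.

0.156

Y = trial on which the second success occurs; negative binomial, r=2, p=0.353.
P(Y=4) = C(3,1) · p^2 · (1−p)^2
= 3 · 0.12461 · 0.41861 = 0.15649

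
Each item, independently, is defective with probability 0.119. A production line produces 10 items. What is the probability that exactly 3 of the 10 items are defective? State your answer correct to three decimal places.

X ~ Binomial(n=10, p=0.119).
P(X=3) = C(10,3) · p^3 · (1−p)^7
= 120 · 0.0016852 · 0.41194 = 0.08330

0.083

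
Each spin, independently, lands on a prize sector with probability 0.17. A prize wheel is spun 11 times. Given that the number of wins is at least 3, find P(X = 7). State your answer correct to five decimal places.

0.00226

X ~ Binomial(11, 0.17). Want P(X=7 | X≥3) = P(X=7) / P(X≥3).
P(X=7) = C(11,7)·0.17^7·0.83^4 = 0.0006426
P(X≥3) = 1 − 0.1287831 − 0.2901500 − 0.2971415 = 0.2839254
Ratio = 0.0006426 / 0.2839254 = 0.0022634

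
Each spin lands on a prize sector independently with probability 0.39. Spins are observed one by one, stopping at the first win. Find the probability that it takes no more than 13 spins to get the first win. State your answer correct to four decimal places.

0.9984

Y = number of spins to the first success; geometric, p = 0.39.
P(Y ≤ 13) = 1 − (1−p)^13 = 1 − 0.001619 = 0.998381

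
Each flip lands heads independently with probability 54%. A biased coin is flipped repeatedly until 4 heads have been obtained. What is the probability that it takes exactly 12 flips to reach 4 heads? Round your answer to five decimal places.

Y = trial on which the fourth success occurs; negative binomial, r=4, p=0.54.
P(Y=12) = C(11,3) · p^4 · (1−p)^8
= 165 · 0.085031 · 0.0020048 = 0.0281269

0.02813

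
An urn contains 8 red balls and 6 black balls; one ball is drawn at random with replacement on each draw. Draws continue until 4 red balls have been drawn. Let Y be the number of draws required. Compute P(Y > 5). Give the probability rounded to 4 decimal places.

Needing more than 5 draws ⇔ fewer than 4 successes in the first 5. With X ~ Binomial(5, 0.571429), P(Y > 5) = P(X ≤ 3).
  k=0: C(5,0)·0.571429^0·0.428571^5 = 0.014458
  k=1: C(5,1)·0.571429^1·0.428571^4 = 0.096388
  k=2: C(5,2)·0.571429^2·0.428571^3 = 0.257036
  k=3: C(5,3)·0.571429^3·0.428571^2 = 0.342714
P(X ≤ 3) = 0.710597

0.7106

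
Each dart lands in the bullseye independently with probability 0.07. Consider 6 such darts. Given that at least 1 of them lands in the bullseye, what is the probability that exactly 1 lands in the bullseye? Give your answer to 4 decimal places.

X ~ Binomial(6, 0.07). Want P(X=1 | X≥1) = P(X=1) / P(X≥1).
P(X=1) = C(6,1)·0.07^1·0.93^5 = 0.292189
P(X≥1) = 1 − 0.646990 = 0.353010
Ratio = 0.292189 / 0.353010 = 0.827708

0.8277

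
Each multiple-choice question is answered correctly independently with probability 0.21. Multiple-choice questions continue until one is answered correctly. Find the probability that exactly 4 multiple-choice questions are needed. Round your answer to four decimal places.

0.1035

Geometric (trials to first success), p = 0.21.
P(Y = 4) = (1−p)^3 · p = 0.49304 · 0.21 = 0.103538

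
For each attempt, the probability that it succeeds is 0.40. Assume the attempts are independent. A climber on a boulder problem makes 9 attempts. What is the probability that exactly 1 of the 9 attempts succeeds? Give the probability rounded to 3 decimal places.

0.060

X ~ Binomial(n=9, p=0.40).
P(X=1) = C(9,1) · p^1 · (1−p)^8
= 9 · 0.4 · 0.016796 = 0.06047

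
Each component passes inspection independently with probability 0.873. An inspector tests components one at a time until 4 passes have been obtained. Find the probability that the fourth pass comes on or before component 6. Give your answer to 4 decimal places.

Finishing within 6 components ⇔ at least 4 successes in the first 6. With X ~ Binomial(6, 0.873), P(Y ≤ 6) = 1 − P(X ≤ 3).
  k=0: C(6,0)·0.873^0·0.127^6 = 0.000004
  k=1: C(6,1)·0.873^1·0.127^5 = 0.000173
  k=2: C(6,2)·0.873^2·0.127^4 = 0.002974
  k=3: C(6,3)·0.873^3·0.127^3 = 0.027257
1 − 0.030409 = 0.969591

0.9696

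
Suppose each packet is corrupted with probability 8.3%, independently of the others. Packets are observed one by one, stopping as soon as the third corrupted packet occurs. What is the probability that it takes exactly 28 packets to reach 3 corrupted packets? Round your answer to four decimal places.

0.0230

Y = trial on which the third success occurs; negative binomial, r=3, p=0.083.
P(Y=28) = C(27,2) · p^3 · (1−p)^25
= 351 · 0.00057179 · 0.11461 = 0.023002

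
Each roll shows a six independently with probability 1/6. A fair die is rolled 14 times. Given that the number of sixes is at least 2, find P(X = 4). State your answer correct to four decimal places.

X ~ Binomial(14, 0.166667). Want P(X=4 | X≥2) = P(X=4) / P(X≥2).
P(X=4) = C(14,4)·0.166667^4·0.833333^10 = 0.124743
P(X≥2) = 1 − 0.077887 − 0.218082 = 0.704031
Ratio = 0.124743 / 0.704031 = 0.177184

0.1772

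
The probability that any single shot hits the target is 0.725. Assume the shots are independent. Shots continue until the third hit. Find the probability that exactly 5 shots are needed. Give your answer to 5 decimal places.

Y = trial on which the third success occurs; negative binomial, r=3, p=0.725.
P(Y=5) = C(4,2) · p^3 · (1−p)^2
= 6 · 0.38108 · 0.075625 = 0.1729142

0.17291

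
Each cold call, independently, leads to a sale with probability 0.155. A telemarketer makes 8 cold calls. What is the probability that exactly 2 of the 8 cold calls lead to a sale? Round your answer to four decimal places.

X ~ Binomial(n=8, p=0.155).
P(X=2) = C(8,2) · p^2 · (1−p)^6
= 28 · 0.024025 · 0.36403 = 0.244885

0.2449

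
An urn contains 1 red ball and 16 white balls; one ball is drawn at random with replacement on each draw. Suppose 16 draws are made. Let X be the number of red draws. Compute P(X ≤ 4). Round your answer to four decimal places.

0.9982

X ~ Binomial(16, 0.058824); P(X ≤ 4) = Σ C(16,k) p^k (1−p)^(16−k) over k:
  k=0: C(16,0)·0.058824^0·0.941176^16 = 0.379085
  k=1: C(16,1)·0.058824^1·0.941176^15 = 0.379085
  k=2: C(16,2)·0.058824^2·0.941176^14 = 0.177696
  k=3: C(16,3)·0.058824^3·0.941176^13 = 0.051828
  k=4: C(16,4)·0.058824^4·0.941176^12 = 0.010528
Total = 0.998223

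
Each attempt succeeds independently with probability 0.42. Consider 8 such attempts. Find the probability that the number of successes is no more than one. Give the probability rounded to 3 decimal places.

0.087

X ~ Binomial(8, 0.42); P(X ≤ 1) = Σ C(8,k) p^k (1−p)^(8−k) over k:
  k=0: C(8,0)·0.42^0·0.58^8 = 0.01281
  k=1: C(8,1)·0.42^1·0.58^7 = 0.07419
Total = 0.08699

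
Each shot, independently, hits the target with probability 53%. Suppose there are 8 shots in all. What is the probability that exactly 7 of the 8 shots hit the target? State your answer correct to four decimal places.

0.0442

X ~ Binomial(n=8, p=0.53).
P(X=7) = C(8,7) · p^7 · (1−p)^1
= 8 · 0.011747 · 0.47 = 0.044169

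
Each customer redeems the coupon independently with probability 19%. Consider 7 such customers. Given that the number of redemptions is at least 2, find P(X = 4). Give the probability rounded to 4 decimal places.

0.0613

X ~ Binomial(7, 0.19). Want P(X=4 | X≥2) = P(X=4) / P(X≥2).
P(X=4) = C(7,4)·0.19^4·0.81^3 = 0.024240
P(X≥2) = 1 − 0.228768 − 0.375631 = 0.395601
Ratio = 0.024240 / 0.395601 = 0.061275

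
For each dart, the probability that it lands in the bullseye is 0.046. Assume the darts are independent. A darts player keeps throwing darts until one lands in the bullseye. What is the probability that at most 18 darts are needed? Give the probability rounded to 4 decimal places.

0.5716

Y = number of darts to the first success; geometric, p = 0.046.
P(Y ≤ 18) = 1 − (1−p)^18 = 1 − 0.428421 = 0.571579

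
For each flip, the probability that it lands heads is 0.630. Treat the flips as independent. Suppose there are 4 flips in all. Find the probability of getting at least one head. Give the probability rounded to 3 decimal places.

P(at least one) = 1 − P(none) = 1 − (1 − 0.63)^4
= 1 − 0.01874 = 0.98126

0.981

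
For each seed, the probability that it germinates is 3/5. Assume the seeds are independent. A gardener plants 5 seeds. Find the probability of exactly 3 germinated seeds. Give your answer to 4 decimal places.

0.3456

X ~ Binomial(n=5, p=0.60).
P(X=3) = C(5,3) · p^3 · (1−p)^2
= 10 · 0.216 · 0.16 = 0.345600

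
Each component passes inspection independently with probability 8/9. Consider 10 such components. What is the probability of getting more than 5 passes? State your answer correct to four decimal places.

X ~ Binomial(10, 0.888889); P(X ≥ 6) = Σ C(10,k) p^k (1−p)^(10−k) over k:
  k=6: C(10,6)·0.888889^6·0.111111^4 = 0.015788
  k=7: C(10,7)·0.888889^7·0.111111^3 = 0.072175
  k=8: C(10,8)·0.888889^8·0.111111^2 = 0.216525
  k=9: C(10,9)·0.888889^9·0.111111^1 = 0.384933
  k=10: C(10,10)·0.888889^10·0.111111^0 = 0.307946
Total = 0.997367

0.9974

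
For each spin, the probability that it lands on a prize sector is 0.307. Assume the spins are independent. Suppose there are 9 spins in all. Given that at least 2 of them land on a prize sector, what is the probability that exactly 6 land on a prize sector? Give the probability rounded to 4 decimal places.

X ~ Binomial(9, 0.307). Want P(X=6 | X≥2) = P(X=6) / P(X≥2).
P(X=6) = C(9,6)·0.307^6·0.693^3 = 0.023405
P(X≥2) = 1 − 0.036864 − 0.146976 = 0.816160
Ratio = 0.023405 / 0.816160 = 0.028677

0.0287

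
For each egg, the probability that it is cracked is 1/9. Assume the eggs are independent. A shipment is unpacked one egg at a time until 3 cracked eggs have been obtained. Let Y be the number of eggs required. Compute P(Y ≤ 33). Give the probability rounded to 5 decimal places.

0.72568

Finishing within 33 eggs ⇔ at least 3 successes in the first 33. With X ~ Binomial(33, 0.111111), P(Y ≤ 33) = 1 − P(X ≤ 2).
  k=0: C(33,0)·0.111111^0·0.888889^33 = 0.0205101
  k=1: C(33,1)·0.111111^1·0.888889^32 = 0.0846040
  k=2: C(33,2)·0.111111^2·0.888889^31 = 0.1692079
1 − 0.2743219 = 0.7256781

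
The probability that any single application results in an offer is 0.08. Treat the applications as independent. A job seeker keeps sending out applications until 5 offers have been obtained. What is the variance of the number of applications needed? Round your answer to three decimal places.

Y = total applications until the fifth success; negative binomial with r=5, p=0.08.
Var(Y) = r(1−p)/p² = 5·0.92 / 0.08² = 718.75000

718.750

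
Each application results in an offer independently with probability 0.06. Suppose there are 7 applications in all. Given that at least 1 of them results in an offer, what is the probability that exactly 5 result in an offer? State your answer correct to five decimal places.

X ~ Binomial(7, 0.06). Want P(X=5 | X≥1) = P(X=5) / P(X≥1).
P(X=5) = C(7,5)·0.06^5·0.94^2 = 0.0000144
P(X≥1) = 1 − 0.6484776 = 0.3515224
Ratio = 0.0000144 / 0.3515224 = 0.0000410

0.00004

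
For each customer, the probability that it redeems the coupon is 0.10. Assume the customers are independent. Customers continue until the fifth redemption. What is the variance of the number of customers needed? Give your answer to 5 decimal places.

450.00000

Y = total customers until the fifth success; negative binomial with r=5, p=0.10.
Var(Y) = r(1−p)/p² = 5·0.90 / 0.10² = 450.0000000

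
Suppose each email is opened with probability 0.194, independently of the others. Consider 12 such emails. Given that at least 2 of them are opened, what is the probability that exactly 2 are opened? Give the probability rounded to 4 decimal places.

X ~ Binomial(12, 0.194). Want P(X=2 | X≥2) = P(X=2) / P(X≥2).
P(X=2) = C(12,2)·0.194^2·0.806^10 = 0.287407
P(X≥2) = 1 − 0.075166 − 0.217104 = 0.707730
Ratio = 0.287407 / 0.707730 = 0.406097

0.4061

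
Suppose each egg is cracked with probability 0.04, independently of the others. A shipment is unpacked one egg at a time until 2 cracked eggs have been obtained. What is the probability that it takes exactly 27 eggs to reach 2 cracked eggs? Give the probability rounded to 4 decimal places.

Y = trial on which the second success occurs; negative binomial, r=2, p=0.04.
P(Y=27) = C(26,1) · p^2 · (1−p)^25
= 26 · 0.0016 · 0.3604 = 0.014993

0.0150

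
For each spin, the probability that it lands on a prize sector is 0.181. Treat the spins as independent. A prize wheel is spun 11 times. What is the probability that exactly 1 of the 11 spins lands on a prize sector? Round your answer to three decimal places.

0.270

X ~ Binomial(n=11, p=0.181).
P(X=1) = C(11,1) · p^1 · (1−p)^10
= 11 · 0.181 · 0.13578 = 0.27034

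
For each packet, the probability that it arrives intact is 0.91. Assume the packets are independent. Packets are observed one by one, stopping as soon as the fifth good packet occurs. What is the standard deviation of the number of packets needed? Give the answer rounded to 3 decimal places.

Y = total packets until the fifth success; negative binomial with r=5, p=0.91.
SD(Y) = √[r(1−p)/p²] = √(0.54341) = 0.73717

0.737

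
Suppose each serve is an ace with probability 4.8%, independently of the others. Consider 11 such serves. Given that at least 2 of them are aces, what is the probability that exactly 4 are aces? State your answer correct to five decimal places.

0.01306

X ~ Binomial(11, 0.048). Want P(X=4 | X≥2) = P(X=4) / P(X≥2).
P(X=4) = C(11,4)·0.048^4·0.952^7 = 0.0012415
P(X≥2) = 1 − 0.5821118 − 0.3228519 = 0.0950362
Ratio = 0.0012415 / 0.0950362 = 0.0130632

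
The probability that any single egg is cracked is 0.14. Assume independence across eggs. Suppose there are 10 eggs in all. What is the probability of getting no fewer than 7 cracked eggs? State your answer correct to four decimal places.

X ~ Binomial(10, 0.14); P(X ≥ 7) = Σ C(10,k) p^k (1−p)^(10−k) over k:
  k=7: C(10,7)·0.14^7·0.86^3 = 0.000080
  k=8: C(10,8)·0.14^8·0.86^2 = 0.000005
  k=9: C(10,9)·0.14^9·0.86^1 = 0.000000
  k=10: C(10,10)·0.14^10·0.86^0 = 0.000000
Total = 0.000086

0.0001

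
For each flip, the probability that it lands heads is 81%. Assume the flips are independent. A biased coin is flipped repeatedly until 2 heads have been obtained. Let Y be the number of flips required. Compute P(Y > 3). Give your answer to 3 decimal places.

Needing more than 3 flips ⇔ fewer than 2 successes in the first 3. With X ~ Binomial(3, 0.81), P(Y > 3) = P(X ≤ 1).
  k=0: C(3,0)·0.81^0·0.19^3 = 0.00686
  k=1: C(3,1)·0.81^1·0.19^2 = 0.08772
P(X ≤ 1) = 0.09458

0.095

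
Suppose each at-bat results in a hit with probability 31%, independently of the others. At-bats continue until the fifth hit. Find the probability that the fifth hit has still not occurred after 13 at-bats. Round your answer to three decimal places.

Needing more than 13 at-bats ⇔ fewer than 5 successes in the first 13. With X ~ Binomial(13, 0.31), P(Y > 13) = P(X ≤ 4).
  k=0: C(13,0)·0.31^0·0.69^13 = 0.00804
  k=1: C(13,1)·0.31^1·0.69^12 = 0.04693
  k=2: C(13,2)·0.31^2·0.69^11 = 0.12652
  k=3: C(13,3)·0.31^3·0.69^10 = 0.20842
  k=4: C(13,4)·0.31^4·0.69^9 = 0.23410
P(X ≤ 4) = 0.62401

0.624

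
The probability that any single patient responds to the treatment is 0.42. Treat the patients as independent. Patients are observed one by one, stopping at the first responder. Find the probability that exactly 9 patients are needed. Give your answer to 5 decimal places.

0.00538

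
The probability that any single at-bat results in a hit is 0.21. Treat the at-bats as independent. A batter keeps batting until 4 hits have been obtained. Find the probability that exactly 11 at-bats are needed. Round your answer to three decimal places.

0.045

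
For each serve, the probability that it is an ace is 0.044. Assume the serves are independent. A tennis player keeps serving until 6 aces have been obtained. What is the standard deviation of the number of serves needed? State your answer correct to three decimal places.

54.432

Y = total serves until the sixth success; negative binomial with r=6, p=0.044.
SD(Y) = √[r(1−p)/p²] = √(2962.80992) = 54.43170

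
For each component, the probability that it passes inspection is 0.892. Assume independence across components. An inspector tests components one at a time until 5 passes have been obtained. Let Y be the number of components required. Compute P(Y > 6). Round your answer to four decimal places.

0.1303

Needing more than 6 components ⇔ fewer than 5 successes in the first 6. With X ~ Binomial(6, 0.892), P(Y > 6) = P(X ≤ 4).
  k=0: C(6,0)·0.892^0·0.108^6 = 0.000002
  k=1: C(6,1)·0.892^1·0.108^5 = 0.000079
  k=2: C(6,2)·0.892^2·0.108^4 = 0.001624
  k=3: C(6,3)·0.892^3·0.108^3 = 0.017881
  k=4: C(6,4)·0.892^4·0.108^2 = 0.110764
P(X ≤ 4) = 0.130349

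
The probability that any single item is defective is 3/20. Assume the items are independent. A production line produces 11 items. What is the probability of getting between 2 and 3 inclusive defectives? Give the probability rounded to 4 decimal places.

X ~ Binomial(11, 0.15); P(2 ≤ X ≤ 3) = Σ C(11,k) p^k (1−p)^(11−k) over k:
  k=2: C(11,2)·0.15^2·0.85^9 = 0.286626
  k=3: C(11,3)·0.15^3·0.85^8 = 0.151743
Total = 0.438369

0.4384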